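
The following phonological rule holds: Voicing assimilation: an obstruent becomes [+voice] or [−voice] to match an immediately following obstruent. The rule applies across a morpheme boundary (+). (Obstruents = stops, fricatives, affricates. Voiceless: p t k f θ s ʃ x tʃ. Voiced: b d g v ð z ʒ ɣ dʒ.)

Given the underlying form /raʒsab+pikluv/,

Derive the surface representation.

[raʃsap+pikluv]

/ʒ/ before /s/ (voiceless) → [ʃ]
/b/ before /p/ (voiceless) → [p]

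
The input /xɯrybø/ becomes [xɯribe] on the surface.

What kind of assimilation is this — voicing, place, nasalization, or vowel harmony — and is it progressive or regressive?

/y/→[i] /ø/→[e].
Vowels agree with the first vowel, so the harmony is progressive.

vowel harmony, progressive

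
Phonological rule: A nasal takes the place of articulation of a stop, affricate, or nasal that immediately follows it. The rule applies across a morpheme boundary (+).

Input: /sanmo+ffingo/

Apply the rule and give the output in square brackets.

[sammo+ffiŋgo]

/n/ before /m/ (labial) → [m]
/n/ before /g/ (velar) → [ŋ]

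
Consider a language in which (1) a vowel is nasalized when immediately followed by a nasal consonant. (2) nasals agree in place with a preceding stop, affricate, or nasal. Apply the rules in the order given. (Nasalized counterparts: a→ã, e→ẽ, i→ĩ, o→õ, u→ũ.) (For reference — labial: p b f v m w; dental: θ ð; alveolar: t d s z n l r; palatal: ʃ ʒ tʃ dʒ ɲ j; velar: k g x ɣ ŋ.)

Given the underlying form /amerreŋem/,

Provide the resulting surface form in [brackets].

[ãmerrẽŋẽm]

Rule 1: /a/ before nasal /m/ → [ã]
Rule 1: /e/ before nasal /ŋ/ → [ẽ]
Rule 1: /e/ before nasal /m/ → [ẽ]
After rule 1: ãmerrẽŋẽm
Rule 2: no segment meets the rule's conditions; no change.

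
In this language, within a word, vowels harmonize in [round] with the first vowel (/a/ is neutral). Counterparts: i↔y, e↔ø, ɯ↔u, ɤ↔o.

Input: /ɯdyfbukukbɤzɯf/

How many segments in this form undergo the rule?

/y/ harmonizes with /ɯ/ ([-round]) → [i]
/u/ harmonizes with /ɯ/ ([-round]) → [ɯ]
/u/ harmonizes with /ɯ/ ([-round]) → [ɯ]
3 segments change.

3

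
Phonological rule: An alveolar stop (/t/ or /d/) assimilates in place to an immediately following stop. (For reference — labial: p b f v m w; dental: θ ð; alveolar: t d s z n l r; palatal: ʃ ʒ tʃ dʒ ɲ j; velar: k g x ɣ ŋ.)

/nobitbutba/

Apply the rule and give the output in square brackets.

[nobipbupba]

/t/ before /b/ (labial) → [p]
/t/ before /b/ (labial) → [p]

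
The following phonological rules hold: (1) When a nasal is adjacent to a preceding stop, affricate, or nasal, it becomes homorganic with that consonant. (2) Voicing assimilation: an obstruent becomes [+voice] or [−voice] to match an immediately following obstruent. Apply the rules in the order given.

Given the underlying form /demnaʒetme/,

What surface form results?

[demmaʒetne]

Rule 1: /n/ after /m/ (labial) → [m]
Rule 1: /m/ after /t/ (alveolar) → [n]
After rule 1: demmaʒetne
Rule 2: no segment meets the rule's conditions; no change.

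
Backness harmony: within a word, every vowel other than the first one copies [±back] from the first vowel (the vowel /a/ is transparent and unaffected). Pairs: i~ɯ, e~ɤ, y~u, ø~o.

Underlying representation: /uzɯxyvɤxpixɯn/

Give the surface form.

[uzɯxuvɤxpɯxɯn]

/y/ harmonizes with /u/ ([+back]) → [u]
/i/ harmonizes with /u/ ([+back]) → [ɯ]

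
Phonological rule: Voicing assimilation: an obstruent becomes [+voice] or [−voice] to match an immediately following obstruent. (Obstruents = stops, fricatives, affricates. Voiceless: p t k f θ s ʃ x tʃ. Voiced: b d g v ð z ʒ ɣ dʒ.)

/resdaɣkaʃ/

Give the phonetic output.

/s/ before /d/ (voiced) → [z]
/ɣ/ before /k/ (voiceless) → [x]

[rezdaxkaʃ]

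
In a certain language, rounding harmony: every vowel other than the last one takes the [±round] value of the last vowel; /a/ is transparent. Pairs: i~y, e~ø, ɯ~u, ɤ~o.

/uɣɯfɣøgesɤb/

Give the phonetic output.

/u/ harmonizes with /ɤ/ ([-round]) → [ɯ]
/ø/ harmonizes with /ɤ/ ([-round]) → [e]

[ɯɣɯfɣegesɤb]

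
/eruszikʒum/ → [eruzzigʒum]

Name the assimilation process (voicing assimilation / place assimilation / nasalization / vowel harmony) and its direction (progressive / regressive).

/s/→[z] /k/→[g].
Each target copies a feature from the following segment, so the direction is regressive.

voicing assimilation, regressive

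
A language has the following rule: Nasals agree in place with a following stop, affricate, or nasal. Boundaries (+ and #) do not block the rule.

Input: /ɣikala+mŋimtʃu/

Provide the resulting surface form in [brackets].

/m/ before /ŋ/ (velar) → [ŋ]
/m/ before /tʃ/ (palatal) → [ɲ]

[ɣikala+ŋŋiɲtʃu]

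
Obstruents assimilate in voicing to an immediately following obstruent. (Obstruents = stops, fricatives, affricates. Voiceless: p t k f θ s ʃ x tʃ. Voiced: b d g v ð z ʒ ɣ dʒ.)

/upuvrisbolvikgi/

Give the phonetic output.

[upuvrizbolviggi]

/s/ before /b/ (voiced) → [z]
/k/ before /g/ (voiced) → [g]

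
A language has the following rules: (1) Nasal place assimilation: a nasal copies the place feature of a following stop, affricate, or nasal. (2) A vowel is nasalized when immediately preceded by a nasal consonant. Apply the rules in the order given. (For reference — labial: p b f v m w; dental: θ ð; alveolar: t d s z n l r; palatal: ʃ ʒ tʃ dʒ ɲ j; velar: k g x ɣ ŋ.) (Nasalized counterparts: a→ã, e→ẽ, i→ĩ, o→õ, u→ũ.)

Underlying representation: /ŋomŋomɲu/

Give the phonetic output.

[ŋõŋŋõɲɲũ]

Rule 1: /m/ before /ŋ/ (velar) → [ŋ]
Rule 1: /m/ before /ɲ/ (palatal) → [ɲ]
After rule 1: ŋoŋŋoɲɲu
Rule 2: /o/ after nasal /ŋ/ → [õ]
Rule 2: /o/ after nasal /ŋ/ → [õ]
Rule 2: /u/ after nasal /ɲ/ → [ũ]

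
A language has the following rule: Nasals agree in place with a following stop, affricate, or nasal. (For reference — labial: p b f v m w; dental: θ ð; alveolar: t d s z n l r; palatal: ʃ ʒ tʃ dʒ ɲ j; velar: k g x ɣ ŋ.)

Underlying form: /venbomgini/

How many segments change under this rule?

2

/n/ before /b/ (labial) → [m]
/m/ before /g/ (velar) → [ŋ]
2 segments change.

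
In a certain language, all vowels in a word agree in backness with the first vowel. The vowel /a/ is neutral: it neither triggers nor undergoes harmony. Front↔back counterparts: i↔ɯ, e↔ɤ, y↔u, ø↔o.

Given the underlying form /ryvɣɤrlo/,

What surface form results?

/ɤ/ harmonizes with /y/ ([-back]) → [e]
/o/ harmonizes with /y/ ([-back]) → [ø]

[ryvɣerlø]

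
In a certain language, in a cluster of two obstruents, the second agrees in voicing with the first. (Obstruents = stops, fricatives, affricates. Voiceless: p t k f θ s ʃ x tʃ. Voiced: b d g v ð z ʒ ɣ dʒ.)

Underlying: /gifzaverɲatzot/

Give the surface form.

[gifsaverɲatsot]

/z/ after /f/ (voiceless) → [s]
/z/ after /t/ (voiceless) → [s]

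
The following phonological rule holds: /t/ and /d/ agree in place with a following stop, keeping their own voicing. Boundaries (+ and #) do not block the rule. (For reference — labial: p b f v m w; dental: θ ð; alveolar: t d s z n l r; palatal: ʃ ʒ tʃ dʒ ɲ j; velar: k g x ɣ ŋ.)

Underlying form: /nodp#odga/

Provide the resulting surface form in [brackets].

[nobp#ogga]

/d/ before /p/ (labial) → [b]
/d/ before /g/ (velar) → [g]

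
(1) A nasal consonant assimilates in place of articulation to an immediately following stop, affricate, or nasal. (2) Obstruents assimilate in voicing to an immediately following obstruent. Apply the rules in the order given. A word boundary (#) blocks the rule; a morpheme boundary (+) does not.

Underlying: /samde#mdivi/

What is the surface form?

Rule 1: /m/ before /d/ (alveolar) → [n]
Rule 1: /m/ before /d/ (alveolar) → [n]
After rule 1: sande#ndivi
Rule 2: no segment meets the rule's conditions; no change.

[sande#ndivi]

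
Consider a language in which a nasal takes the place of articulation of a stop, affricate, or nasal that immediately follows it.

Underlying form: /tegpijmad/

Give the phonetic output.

no segment meets the rule's conditions; no change.

[tegpijmad]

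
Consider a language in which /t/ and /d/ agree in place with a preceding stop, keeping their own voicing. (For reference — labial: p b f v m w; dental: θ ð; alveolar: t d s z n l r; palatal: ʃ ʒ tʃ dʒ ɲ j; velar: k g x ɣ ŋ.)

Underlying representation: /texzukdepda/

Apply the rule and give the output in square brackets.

/d/ after /k/ (velar) → [g]
/d/ after /p/ (labial) → [b]

[texzukgepba]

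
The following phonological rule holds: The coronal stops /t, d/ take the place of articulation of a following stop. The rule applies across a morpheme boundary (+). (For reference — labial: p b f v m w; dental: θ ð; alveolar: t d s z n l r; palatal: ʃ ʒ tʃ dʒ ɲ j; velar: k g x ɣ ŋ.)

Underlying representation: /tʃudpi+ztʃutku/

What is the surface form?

/d/ before /p/ (labial) → [b]
/t/ before /k/ (velar) → [k]

[tʃubpi+ztʃukku]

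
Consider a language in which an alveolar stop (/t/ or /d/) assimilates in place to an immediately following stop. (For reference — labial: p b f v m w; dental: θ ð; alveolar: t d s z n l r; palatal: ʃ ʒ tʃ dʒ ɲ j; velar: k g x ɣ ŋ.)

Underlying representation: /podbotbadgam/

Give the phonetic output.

/d/ before /b/ (labial) → [b]
/t/ before /b/ (labial) → [p]
/d/ before /g/ (velar) → [g]

[pobbopbaggam]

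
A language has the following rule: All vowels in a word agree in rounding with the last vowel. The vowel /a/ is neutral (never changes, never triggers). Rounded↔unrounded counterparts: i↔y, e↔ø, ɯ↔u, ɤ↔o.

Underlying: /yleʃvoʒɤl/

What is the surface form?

/y/ harmonizes with /ɤ/ ([-round]) → [i]
/o/ harmonizes with /ɤ/ ([-round]) → [ɤ]

[ileʃvɤʒɤl]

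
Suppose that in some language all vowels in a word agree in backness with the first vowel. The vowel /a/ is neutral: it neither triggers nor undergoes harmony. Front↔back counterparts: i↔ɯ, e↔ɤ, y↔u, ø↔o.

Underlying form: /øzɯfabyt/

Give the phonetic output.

/ɯ/ harmonizes with /ø/ ([-back]) → [i]

[øzifabyt]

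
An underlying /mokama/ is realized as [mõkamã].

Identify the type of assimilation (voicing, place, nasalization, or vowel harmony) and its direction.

nasalization, progressive

/o/→[õ] /a/→[ã].
Each target copies a feature from the preceding segment, so the direction is progressive.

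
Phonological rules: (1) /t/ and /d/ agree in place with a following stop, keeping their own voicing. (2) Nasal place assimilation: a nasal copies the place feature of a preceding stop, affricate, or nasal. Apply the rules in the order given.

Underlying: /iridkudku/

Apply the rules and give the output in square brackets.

Rule 1: /d/ before /k/ (velar) → [g]
Rule 1: /d/ before /k/ (velar) → [g]
After rule 1: irigkugku
Rule 2: no segment meets the rule's conditions; no change.

[irigkugku]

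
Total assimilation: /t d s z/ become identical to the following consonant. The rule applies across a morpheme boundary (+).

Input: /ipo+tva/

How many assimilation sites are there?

1

/t/ before /v/ → [v] (total assimilation)
1 segment changes.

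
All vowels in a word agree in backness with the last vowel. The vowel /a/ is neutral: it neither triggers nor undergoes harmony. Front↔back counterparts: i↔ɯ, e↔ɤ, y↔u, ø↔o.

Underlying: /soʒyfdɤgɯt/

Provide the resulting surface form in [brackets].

/y/ harmonizes with /ɯ/ ([+back]) → [u]

[soʒufdɤgɯt]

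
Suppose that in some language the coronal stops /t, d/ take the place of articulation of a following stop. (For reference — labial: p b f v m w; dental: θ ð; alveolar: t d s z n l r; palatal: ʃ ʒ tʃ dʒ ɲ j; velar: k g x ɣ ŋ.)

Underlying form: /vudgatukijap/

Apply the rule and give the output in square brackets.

[vuggatukijap]

/d/ before /g/ (velar) → [g]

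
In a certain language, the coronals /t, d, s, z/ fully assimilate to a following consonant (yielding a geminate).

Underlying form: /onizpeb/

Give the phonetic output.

[onippeb]

/z/ before /p/ → [p] (total assimilation)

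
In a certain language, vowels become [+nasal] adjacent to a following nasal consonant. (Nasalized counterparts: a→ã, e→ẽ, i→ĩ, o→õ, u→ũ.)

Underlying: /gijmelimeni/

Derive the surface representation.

/i/ before nasal /m/ → [ĩ]
/e/ before nasal /n/ → [ẽ]

[gijmelĩmẽni]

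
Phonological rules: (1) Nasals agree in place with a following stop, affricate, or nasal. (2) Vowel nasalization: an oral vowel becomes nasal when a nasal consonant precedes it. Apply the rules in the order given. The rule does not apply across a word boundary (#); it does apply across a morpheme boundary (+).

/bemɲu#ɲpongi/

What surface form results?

[beɲɲũ#mpoŋgi]

Rule 1: /m/ before /ɲ/ (palatal) → [ɲ]
Rule 1: /ɲ/ before /p/ (labial) → [m]
Rule 1: /n/ before /g/ (velar) → [ŋ]
After rule 1: beɲɲu#mpoŋgi
Rule 2: /u/ after nasal /ɲ/ → [ũ]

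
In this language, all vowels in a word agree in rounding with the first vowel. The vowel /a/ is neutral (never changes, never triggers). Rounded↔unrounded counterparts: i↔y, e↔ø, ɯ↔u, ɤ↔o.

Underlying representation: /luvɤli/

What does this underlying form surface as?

/ɤ/ harmonizes with /u/ ([+round]) → [o]
/i/ harmonizes with /u/ ([+round]) → [y]

[luvoly]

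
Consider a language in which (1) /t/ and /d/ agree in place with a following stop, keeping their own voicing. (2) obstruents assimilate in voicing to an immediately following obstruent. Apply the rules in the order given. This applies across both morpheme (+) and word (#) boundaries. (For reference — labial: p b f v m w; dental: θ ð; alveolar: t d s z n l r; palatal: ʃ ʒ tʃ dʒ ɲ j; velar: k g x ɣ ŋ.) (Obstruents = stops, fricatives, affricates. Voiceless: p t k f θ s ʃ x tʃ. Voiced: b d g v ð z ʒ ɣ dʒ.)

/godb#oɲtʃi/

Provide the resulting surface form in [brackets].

[gobb#oɲtʃi]

Rule 1: /d/ before /b/ (labial) → [b]
After rule 1: gobb#oɲtʃi
Rule 2: no segment meets the rule's conditions; no change.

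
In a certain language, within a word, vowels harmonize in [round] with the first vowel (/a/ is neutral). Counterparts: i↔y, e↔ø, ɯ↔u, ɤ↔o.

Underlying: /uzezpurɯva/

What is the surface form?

/e/ harmonizes with /u/ ([+round]) → [ø]
/ɯ/ harmonizes with /u/ ([+round]) → [u]

[uzøzpuruva]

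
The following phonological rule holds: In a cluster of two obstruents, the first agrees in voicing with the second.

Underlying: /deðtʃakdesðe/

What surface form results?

[deθtʃagdezðe]

/ð/ before /tʃ/ (voiceless) → [θ]
/k/ before /d/ (voiced) → [g]
/s/ before /ð/ (voiced) → [z]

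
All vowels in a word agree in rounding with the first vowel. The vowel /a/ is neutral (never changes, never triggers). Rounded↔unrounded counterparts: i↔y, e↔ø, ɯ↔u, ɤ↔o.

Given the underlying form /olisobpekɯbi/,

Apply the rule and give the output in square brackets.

/i/ harmonizes with /o/ ([+round]) → [y]
/e/ harmonizes with /o/ ([+round]) → [ø]
/ɯ/ harmonizes with /o/ ([+round]) → [u]
/i/ harmonizes with /o/ ([+round]) → [y]

[olysobpøkuby]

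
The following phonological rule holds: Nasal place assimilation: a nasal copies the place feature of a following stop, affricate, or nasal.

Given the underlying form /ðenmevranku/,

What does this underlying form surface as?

[ðemmevraŋku]

/n/ before /m/ (labial) → [m]
/n/ before /k/ (velar) → [ŋ]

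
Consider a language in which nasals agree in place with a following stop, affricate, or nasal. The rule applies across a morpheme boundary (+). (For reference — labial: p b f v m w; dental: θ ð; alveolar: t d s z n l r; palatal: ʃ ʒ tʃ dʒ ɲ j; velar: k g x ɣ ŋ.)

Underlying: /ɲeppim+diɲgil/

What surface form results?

/m/ before /d/ (alveolar) → [n]
/ɲ/ before /g/ (velar) → [ŋ]

[ɲeppin+diŋgil]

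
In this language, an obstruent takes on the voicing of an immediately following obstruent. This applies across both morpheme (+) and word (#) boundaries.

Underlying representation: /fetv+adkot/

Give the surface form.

/t/ before /v/ (voiced) → [d]
/d/ before /k/ (voiceless) → [t]

[fedv+atkot]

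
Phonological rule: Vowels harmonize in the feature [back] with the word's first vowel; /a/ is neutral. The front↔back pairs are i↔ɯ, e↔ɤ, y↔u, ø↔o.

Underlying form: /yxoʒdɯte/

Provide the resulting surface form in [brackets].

[yxøʒdite]

/o/ harmonizes with /y/ ([-back]) → [ø]
/ɯ/ harmonizes with /y/ ([-back]) → [i]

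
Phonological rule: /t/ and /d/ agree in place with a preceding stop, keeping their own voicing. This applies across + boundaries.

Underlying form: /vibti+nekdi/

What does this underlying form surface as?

[vibpi+nekgi]

/t/ after /b/ (labial) → [p]
/d/ after /k/ (velar) → [g]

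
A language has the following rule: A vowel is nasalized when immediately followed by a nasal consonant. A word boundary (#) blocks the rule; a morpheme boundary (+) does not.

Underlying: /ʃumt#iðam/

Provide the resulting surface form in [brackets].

/u/ before nasal /m/ → [ũ]
/a/ before nasal /m/ → [ã]

[ʃũmt#iðãm]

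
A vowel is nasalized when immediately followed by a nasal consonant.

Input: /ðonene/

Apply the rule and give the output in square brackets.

/o/ before nasal /n/ → [õ]
/e/ before nasal /n/ → [ẽ]

[ðõnẽne]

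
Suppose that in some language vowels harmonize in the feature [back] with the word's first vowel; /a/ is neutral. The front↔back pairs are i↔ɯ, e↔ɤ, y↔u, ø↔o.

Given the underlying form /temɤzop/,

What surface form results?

/ɤ/ harmonizes with /e/ ([-back]) → [e]
/o/ harmonizes with /e/ ([-back]) → [ø]

[temezøp]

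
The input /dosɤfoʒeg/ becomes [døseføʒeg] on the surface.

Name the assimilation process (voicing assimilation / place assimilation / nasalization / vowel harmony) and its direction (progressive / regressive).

/o/→[ø] /ɤ/→[e] /o/→[ø].
Vowels agree with the last vowel, so the harmony is regressive.

vowel harmony, regressive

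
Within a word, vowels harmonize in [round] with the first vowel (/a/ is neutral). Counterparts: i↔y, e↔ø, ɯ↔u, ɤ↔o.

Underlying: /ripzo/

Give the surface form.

[ripzɤ]

/o/ harmonizes with /i/ ([-round]) → [ɤ]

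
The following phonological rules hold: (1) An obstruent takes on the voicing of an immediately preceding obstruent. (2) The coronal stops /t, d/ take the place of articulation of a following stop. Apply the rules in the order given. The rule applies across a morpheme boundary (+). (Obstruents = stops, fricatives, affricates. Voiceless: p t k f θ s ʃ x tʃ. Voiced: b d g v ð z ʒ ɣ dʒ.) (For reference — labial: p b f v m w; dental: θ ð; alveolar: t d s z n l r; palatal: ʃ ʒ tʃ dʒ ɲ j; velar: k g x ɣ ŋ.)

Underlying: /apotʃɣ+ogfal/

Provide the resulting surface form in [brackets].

[apotʃx+ogval]

Rule 1: /ɣ/ after /tʃ/ (voiceless) → [x]
Rule 1: /f/ after /g/ (voiced) → [v]
After rule 1: apotʃx+ogval
Rule 2: no segment meets the rule's conditions; no change.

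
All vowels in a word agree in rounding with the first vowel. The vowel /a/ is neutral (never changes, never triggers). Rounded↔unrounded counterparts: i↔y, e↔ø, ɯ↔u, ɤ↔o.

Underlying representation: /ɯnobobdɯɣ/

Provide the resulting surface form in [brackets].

/o/ harmonizes with /ɯ/ ([-round]) → [ɤ]
/o/ harmonizes with /ɯ/ ([-round]) → [ɤ]

[ɯnɤbɤbdɯɣ]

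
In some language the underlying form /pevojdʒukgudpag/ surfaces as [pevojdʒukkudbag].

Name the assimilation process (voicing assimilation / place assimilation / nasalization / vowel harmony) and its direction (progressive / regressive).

/g/→[k] /p/→[b].
Each target copies a feature from the preceding segment, so the direction is progressive.

voicing assimilation, progressive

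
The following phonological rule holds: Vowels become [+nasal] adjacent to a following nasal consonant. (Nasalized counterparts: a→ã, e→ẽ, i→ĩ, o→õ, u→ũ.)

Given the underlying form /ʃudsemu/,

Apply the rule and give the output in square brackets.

/e/ before nasal /m/ → [ẽ]

[ʃudsẽmu]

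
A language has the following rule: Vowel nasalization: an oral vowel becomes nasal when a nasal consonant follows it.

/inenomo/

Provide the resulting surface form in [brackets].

[ĩnẽnõmo]

/i/ before nasal /n/ → [ĩ]
/e/ before nasal /n/ → [ẽ]
/o/ before nasal /m/ → [õ]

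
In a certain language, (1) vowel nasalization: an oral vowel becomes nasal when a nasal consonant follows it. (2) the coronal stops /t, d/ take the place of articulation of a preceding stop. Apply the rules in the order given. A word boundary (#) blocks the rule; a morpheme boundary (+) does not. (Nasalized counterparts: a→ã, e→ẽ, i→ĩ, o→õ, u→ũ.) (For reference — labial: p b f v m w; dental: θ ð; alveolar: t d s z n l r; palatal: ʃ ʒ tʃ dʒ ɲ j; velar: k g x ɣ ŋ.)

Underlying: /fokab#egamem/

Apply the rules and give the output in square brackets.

[fokab#egãmẽm]

Rule 1: /a/ before nasal /m/ → [ã]
Rule 1: /e/ before nasal /m/ → [ẽ]
After rule 1: fokab#egãmẽm
Rule 2: no segment meets the rule's conditions; no change.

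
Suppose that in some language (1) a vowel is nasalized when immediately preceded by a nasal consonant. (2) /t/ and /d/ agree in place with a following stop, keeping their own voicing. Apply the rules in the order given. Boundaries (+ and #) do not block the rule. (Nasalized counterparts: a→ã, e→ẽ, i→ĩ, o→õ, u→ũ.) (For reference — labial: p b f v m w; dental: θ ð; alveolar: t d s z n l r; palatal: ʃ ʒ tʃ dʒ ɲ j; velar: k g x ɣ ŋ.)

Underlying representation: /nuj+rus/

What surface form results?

Rule 1: /u/ after nasal /n/ → [ũ]
After rule 1: nũj+rus
Rule 2: no segment meets the rule's conditions; no change.

[nũj+rus]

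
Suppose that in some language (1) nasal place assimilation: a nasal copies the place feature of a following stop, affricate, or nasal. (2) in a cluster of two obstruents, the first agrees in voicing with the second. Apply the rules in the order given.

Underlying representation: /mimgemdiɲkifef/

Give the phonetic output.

[miŋgendiŋkifef]

Rule 1: /m/ before /g/ (velar) → [ŋ]
Rule 1: /m/ before /d/ (alveolar) → [n]
Rule 1: /ɲ/ before /k/ (velar) → [ŋ]
After rule 1: miŋgendiŋkifef
Rule 2: no segment meets the rule's conditions; no change.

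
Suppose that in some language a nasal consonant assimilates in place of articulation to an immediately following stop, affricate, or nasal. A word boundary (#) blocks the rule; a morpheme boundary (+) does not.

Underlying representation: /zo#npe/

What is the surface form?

/n/ before /p/ (labial) → [m]

[zo#mpe]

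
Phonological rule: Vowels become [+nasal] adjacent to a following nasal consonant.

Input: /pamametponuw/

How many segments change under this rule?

3

/a/ before nasal /m/ → [ã]
/a/ before nasal /m/ → [ã]
/o/ before nasal /n/ → [õ]
3 segments change.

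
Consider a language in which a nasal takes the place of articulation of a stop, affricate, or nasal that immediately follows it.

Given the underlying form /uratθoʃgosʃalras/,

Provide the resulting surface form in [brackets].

[uratθoʃgosʃalras]

no segment meets the rule's conditions; no change.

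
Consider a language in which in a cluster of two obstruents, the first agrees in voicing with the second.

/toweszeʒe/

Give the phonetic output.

/s/ before /z/ (voiced) → [z]

[towezzeʒe]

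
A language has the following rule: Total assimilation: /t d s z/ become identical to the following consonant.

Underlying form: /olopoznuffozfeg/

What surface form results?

[oloponnuffoffeg]

/z/ before /n/ → [n] (total assimilation)
/z/ before /f/ → [f] (total assimilation)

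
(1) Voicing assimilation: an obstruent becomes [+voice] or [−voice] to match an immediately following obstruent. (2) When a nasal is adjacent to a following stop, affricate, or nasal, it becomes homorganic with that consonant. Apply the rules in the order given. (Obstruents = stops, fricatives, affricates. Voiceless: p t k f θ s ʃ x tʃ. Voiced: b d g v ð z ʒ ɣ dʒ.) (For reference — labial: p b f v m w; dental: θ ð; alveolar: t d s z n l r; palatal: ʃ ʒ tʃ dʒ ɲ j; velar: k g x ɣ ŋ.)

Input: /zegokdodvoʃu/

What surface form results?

[zegogdodvoʃu]

Rule 1: /k/ before /d/ (voiced) → [g]
After rule 1: zegogdodvoʃu
Rule 2: no segment meets the rule's conditions; no change.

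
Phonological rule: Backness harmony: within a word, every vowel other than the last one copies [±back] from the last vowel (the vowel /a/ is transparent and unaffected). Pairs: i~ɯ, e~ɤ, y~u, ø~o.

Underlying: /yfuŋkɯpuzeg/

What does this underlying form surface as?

[yfyŋkipyzeg]

/u/ harmonizes with /e/ ([-back]) → [y]
/ɯ/ harmonizes with /e/ ([-back]) → [i]
/u/ harmonizes with /e/ ([-back]) → [y]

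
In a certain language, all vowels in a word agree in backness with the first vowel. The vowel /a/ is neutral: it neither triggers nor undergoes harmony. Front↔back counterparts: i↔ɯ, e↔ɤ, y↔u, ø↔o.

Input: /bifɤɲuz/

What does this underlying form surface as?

/ɤ/ harmonizes with /i/ ([-back]) → [e]
/u/ harmonizes with /i/ ([-back]) → [y]

[bifeɲyz]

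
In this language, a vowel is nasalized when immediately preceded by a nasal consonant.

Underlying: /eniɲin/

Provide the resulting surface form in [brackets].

/i/ after nasal /n/ → [ĩ]
/i/ after nasal /ɲ/ → [ĩ]

[enĩɲĩn]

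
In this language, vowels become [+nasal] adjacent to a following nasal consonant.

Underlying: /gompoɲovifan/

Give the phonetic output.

/o/ before nasal /m/ → [õ]
/o/ before nasal /ɲ/ → [õ]
/a/ before nasal /n/ → [ã]

[gõmpõɲovifãn]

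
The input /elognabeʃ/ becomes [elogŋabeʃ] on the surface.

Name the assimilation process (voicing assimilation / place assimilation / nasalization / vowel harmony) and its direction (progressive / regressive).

place assimilation, progressive

/n/→[ŋ].
Each target copies a feature from the preceding segment, so the direction is progressive.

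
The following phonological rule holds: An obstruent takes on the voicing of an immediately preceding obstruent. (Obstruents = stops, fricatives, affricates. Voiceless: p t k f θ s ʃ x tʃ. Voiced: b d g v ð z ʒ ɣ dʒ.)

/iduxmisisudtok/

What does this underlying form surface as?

[iduxmisisuddok]

/t/ after /d/ (voiced) → [d]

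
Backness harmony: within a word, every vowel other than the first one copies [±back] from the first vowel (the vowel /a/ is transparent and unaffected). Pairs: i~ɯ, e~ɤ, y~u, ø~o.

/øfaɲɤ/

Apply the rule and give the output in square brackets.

[øfaɲe]

/ɤ/ harmonizes with /ø/ ([-back]) → [e]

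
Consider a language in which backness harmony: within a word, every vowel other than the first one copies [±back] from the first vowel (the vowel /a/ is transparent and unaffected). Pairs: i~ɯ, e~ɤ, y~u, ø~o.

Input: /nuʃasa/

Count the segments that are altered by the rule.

0

No segment meets the rule's conditions.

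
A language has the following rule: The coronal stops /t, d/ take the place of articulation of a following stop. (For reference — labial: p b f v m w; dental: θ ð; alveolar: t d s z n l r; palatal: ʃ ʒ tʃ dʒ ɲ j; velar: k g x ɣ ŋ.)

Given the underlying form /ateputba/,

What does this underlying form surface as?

/t/ before /b/ (labial) → [p]

[atepupba]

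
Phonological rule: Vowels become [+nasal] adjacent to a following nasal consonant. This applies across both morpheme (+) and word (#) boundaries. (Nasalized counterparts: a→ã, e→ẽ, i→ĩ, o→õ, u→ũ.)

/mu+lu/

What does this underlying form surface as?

no segment meets the rule's conditions; no change.

[mu+lu]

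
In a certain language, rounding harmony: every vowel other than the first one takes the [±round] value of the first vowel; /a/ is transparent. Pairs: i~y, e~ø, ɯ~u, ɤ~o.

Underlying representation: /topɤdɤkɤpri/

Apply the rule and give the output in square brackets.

/ɤ/ harmonizes with /o/ ([+round]) → [o]
/ɤ/ harmonizes with /o/ ([+round]) → [o]
/ɤ/ harmonizes with /o/ ([+round]) → [o]
/i/ harmonizes with /o/ ([+round]) → [y]

[topodokopry]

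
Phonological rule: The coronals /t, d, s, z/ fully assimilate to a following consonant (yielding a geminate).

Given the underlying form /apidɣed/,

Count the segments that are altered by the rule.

/d/ before /ɣ/ → [ɣ] (total assimilation)
1 segment changes.

1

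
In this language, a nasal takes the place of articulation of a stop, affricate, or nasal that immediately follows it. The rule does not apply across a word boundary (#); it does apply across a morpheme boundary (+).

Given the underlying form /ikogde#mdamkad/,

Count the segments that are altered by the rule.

2

/m/ before /d/ (alveolar) → [n]
/m/ before /k/ (velar) → [ŋ]
2 segments change.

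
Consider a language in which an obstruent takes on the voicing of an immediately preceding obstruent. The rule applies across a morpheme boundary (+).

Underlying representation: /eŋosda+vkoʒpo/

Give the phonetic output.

/d/ after /s/ (voiceless) → [t]
/k/ after /v/ (voiced) → [g]
/p/ after /ʒ/ (voiced) → [b]

[eŋosta+vgoʒbo]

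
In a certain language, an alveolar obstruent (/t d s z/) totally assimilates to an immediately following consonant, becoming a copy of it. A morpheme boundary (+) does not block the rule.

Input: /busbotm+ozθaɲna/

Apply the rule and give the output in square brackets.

/s/ before /b/ → [b] (total assimilation)
/t/ before /m/ → [m] (total assimilation)
/z/ before /θ/ → [θ] (total assimilation)

[bubbomm+oθθaɲna]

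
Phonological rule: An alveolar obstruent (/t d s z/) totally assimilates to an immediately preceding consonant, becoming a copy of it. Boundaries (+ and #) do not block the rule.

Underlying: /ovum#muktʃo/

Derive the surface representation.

no segment meets the rule's conditions; no change.

[ovum#muktʃo]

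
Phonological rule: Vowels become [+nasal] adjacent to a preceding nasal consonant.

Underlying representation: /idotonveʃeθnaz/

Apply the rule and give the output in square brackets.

[idotonveʃeθnãz]

/a/ after nasal /n/ → [ã]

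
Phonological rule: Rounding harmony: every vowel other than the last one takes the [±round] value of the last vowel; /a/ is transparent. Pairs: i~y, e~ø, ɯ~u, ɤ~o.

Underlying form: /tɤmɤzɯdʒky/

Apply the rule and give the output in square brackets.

[tomozudʒky]

/ɤ/ harmonizes with /y/ ([+round]) → [o]
/ɤ/ harmonizes with /y/ ([+round]) → [o]
/ɯ/ harmonizes with /y/ ([+round]) → [u]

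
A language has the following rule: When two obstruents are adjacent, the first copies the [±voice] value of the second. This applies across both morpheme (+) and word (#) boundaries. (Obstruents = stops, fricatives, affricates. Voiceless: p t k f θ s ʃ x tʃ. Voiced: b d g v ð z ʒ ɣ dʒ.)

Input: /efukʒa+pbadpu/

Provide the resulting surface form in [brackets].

/k/ before /ʒ/ (voiced) → [g]
/p/ before /b/ (voiced) → [b]
/d/ before /p/ (voiceless) → [t]

[efugʒa+bbatpu]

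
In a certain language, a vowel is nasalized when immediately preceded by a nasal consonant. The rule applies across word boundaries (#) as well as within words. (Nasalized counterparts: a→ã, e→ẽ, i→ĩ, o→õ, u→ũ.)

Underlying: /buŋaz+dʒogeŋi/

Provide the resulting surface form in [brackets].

/a/ after nasal /ŋ/ → [ã]
/i/ after nasal /ŋ/ → [ĩ]

[buŋãz+dʒogeŋĩ]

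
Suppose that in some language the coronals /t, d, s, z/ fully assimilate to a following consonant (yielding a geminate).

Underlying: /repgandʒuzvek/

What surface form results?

/z/ before /v/ → [v] (total assimilation)

[repgandʒuvvek]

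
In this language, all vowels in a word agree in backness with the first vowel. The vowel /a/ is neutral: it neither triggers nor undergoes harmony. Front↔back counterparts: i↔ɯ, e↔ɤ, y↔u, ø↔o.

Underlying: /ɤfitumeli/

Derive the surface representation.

/i/ harmonizes with /ɤ/ ([+back]) → [ɯ]
/e/ harmonizes with /ɤ/ ([+back]) → [ɤ]
/i/ harmonizes with /ɤ/ ([+back]) → [ɯ]

[ɤfɯtumɤlɯ]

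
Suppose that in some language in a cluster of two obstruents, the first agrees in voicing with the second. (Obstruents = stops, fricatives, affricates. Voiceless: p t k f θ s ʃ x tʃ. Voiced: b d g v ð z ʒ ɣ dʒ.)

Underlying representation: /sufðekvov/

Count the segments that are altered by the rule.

/f/ before /ð/ (voiced) → [v]
/k/ before /v/ (voiced) → [g]
2 segments change.

2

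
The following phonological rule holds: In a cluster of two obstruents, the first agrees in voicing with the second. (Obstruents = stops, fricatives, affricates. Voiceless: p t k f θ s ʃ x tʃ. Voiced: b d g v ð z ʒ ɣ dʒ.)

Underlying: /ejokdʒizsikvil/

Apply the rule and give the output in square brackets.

[ejogdʒissigvil]

/k/ before /dʒ/ (voiced) → [g]
/z/ before /s/ (voiceless) → [s]
/k/ before /v/ (voiced) → [g]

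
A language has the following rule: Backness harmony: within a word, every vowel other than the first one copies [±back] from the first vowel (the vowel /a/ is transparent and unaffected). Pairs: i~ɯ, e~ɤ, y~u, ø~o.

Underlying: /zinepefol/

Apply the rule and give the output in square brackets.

/o/ harmonizes with /i/ ([-back]) → [ø]

[zinepeføl]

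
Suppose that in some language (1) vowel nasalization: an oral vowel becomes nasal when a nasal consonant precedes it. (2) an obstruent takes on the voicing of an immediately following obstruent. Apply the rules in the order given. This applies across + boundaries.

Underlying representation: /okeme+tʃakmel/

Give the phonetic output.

Rule 1: /e/ after nasal /m/ → [ẽ]
Rule 1: /e/ after nasal /m/ → [ẽ]
After rule 1: okemẽ+tʃakmẽl
Rule 2: no segment meets the rule's conditions; no change.

[okemẽ+tʃakmẽl]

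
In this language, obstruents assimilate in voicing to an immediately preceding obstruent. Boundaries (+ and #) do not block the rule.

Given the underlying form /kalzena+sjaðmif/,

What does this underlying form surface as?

[kalzena+sjaðmif]

no segment meets the rule's conditions; no change.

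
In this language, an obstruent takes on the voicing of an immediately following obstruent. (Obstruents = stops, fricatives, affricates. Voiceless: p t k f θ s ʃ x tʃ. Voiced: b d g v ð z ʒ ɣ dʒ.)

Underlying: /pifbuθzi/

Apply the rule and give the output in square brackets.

/f/ before /b/ (voiced) → [v]
/θ/ before /z/ (voiced) → [ð]

[pivbuðzi]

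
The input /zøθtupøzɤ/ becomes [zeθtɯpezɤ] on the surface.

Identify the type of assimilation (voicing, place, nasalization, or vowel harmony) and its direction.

/ø/→[e] /u/→[ɯ] /ø/→[e].
Vowels agree with the last vowel, so the harmony is regressive.

vowel harmony, regressive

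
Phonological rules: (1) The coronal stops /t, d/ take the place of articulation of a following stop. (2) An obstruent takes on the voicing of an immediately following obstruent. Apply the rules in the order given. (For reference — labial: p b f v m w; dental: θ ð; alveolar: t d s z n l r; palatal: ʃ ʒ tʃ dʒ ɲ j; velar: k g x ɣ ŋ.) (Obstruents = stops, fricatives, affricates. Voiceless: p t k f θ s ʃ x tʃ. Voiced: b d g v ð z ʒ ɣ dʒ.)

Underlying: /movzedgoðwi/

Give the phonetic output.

[movzeggoðwi]

Rule 1: /d/ before /g/ (velar) → [g]
After rule 1: movzeggoðwi
Rule 2: no segment meets the rule's conditions; no change.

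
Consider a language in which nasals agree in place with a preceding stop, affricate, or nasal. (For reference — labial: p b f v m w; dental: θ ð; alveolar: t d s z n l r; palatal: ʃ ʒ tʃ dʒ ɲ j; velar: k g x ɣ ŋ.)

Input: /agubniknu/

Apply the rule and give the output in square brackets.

[agubmikŋu]

/n/ after /b/ (labial) → [m]
/n/ after /k/ (velar) → [ŋ]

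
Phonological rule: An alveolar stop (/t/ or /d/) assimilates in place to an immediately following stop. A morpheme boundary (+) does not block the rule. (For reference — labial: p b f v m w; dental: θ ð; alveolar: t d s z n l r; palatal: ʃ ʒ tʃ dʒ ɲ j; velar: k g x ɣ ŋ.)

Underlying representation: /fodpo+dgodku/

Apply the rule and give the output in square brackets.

/d/ before /p/ (labial) → [b]
/d/ before /g/ (velar) → [g]
/d/ before /k/ (velar) → [g]

[fobpo+ggogku]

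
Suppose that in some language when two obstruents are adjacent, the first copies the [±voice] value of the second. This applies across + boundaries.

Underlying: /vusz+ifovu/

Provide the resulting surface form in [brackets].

/s/ before /z/ (voiced) → [z]

[vuzz+ifovu]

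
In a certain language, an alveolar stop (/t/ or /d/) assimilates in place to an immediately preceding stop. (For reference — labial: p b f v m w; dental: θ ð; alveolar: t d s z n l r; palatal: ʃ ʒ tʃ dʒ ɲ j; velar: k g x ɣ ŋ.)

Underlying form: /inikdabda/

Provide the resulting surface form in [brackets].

[inikgabba]

/d/ after /k/ (velar) → [g]
/d/ after /b/ (labial) → [b]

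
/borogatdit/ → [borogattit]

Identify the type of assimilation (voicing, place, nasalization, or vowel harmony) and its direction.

/d/→[t].
Each target copies a feature from the preceding segment, so the direction is progressive.

voicing assimilation, progressive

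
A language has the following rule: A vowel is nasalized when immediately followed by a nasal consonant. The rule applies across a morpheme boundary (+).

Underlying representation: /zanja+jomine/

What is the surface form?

/a/ before nasal /n/ → [ã]
/o/ before nasal /m/ → [õ]
/i/ before nasal /n/ → [ĩ]

[zãnja+jõmĩne]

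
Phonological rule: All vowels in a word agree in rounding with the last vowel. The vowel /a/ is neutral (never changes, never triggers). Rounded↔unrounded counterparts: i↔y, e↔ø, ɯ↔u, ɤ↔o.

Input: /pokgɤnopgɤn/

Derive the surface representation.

[pɤkgɤnɤpgɤn]

/o/ harmonizes with /ɤ/ ([-round]) → [ɤ]
/o/ harmonizes with /ɤ/ ([-round]) → [ɤ]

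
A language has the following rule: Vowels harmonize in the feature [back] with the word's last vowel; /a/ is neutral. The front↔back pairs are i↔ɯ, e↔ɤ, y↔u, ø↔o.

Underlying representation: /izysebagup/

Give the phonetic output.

[ɯzusɤbagup]

/i/ harmonizes with /u/ ([+back]) → [ɯ]
/y/ harmonizes with /u/ ([+back]) → [u]
/e/ harmonizes with /u/ ([+back]) → [ɤ]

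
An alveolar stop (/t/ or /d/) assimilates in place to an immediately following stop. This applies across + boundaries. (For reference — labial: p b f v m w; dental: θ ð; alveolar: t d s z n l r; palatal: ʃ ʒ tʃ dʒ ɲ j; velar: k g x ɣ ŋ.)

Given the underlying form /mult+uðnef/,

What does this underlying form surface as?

[mult+uðnef]

no segment meets the rule's conditions; no change.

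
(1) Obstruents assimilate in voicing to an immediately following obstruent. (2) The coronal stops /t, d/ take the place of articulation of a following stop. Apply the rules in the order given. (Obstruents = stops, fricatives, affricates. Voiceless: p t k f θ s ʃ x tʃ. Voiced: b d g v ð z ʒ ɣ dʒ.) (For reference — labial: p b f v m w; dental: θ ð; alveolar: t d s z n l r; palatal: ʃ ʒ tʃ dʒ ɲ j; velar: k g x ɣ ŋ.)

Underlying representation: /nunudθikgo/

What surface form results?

[nunutθiggo]

Rule 1: /d/ before /θ/ (voiceless) → [t]
Rule 1: /k/ before /g/ (voiced) → [g]
After rule 1: nunutθiggo
Rule 2: no segment meets the rule's conditions; no change.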